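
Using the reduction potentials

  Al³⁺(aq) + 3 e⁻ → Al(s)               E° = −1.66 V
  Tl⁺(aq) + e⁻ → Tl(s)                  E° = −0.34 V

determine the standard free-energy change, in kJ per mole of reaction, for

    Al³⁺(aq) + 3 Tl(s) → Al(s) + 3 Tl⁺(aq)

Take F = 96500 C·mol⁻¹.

In the reaction as written Al³⁺(aq) is reduced, so the Al³⁺/Al couple is the cathode and Tl⁺/Tl is the anode.
E°cell = −1.66 − (−0.34) = −1.32 V; balancing electrons gives n = 3.
ΔG° = −nFE°cell = −(3)(96500)(−1.32) J/mol = +382 kJ/mol.

+382 kJ/mol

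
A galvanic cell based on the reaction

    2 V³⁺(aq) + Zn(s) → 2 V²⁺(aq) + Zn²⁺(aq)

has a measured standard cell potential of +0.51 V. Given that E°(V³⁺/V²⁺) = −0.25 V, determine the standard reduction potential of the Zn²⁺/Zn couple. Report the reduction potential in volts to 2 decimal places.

−0.76 V

In the reaction as written the V³⁺/V²⁺ couple is reduced (cathode) and Zn²⁺/Zn is oxidized (anode), so E°cell = E°(V³⁺/V²⁺) − E°(Zn²⁺/Zn).
E°(Zn²⁺/Zn) = E°(cathode) − E°cell = −0.25 − (+0.51) = −0.76 V.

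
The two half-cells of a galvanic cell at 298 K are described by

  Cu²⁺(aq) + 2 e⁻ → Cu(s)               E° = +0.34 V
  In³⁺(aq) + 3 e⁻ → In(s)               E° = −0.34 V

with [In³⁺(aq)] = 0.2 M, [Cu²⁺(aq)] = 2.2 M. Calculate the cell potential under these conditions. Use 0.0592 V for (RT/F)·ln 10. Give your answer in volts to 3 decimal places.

The Cu²⁺/Cu couple has the more positive E°, so it is the cathode; In³⁺/In is the anode.
E°cell = +0.34 − (−0.34) = +0.68 V, with n = 6 electrons transferred.
Balancing gives 3 Cu²⁺(aq) + 2 In(s) → 3 Cu(s) + 2 In³⁺(aq); hence Q = [In³⁺(aq)]^2 / [Cu²⁺(aq)]^3 = 0.00376 (log Q = −2.425).
E = E° − (0.0592/n)·log Q = +0.68 − (0.0592/6)(−2.425) = +0.704 V.

+0.704 V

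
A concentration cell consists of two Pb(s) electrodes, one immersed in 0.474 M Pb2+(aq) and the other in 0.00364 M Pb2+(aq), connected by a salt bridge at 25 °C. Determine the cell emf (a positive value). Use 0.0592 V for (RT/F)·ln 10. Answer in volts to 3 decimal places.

0.063 V

For a concentration cell E°cell = 0, since both electrodes use the same couple.
The compartment with the higher Pb2+(aq) concentration (0.474 M) acts as the cathode; ions are reduced there and produced at the dilute (0.00364 M) anode.
With n = 2, Ecell = −(0.0592/2)·log([dilute]/[conc]) = −(0.0592/2)·log(0.00364/0.474) = +0.063 V.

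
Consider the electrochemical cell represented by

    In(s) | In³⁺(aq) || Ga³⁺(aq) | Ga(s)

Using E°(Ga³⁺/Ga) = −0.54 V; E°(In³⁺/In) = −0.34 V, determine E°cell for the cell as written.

By convention the left-hand electrode in cell notation is the anode (oxidation) and the right-hand electrode is the cathode (reduction).
E°cell = E°(right) − E°(left) = −0.54 − (−0.34) = −0.20 V.
The negative sign shows that, as written, the cell would require an external voltage to drive the reaction.

−0.20 V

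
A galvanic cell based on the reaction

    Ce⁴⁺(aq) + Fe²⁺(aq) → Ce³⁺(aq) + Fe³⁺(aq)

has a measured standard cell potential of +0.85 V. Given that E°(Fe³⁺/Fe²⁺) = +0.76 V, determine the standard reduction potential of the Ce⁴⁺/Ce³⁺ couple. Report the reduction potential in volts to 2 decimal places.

In the reaction as written the Ce⁴⁺/Ce³⁺ couple is reduced (cathode) and Fe³⁺/Fe²⁺ is oxidized (anode), so E°cell = E°(Ce⁴⁺/Ce³⁺) − E°(Fe³⁺/Fe²⁺).
E°(Ce⁴⁺/Ce³⁺) = E°cell + E°(anode) = +0.85 + (+0.76) = +1.61 V.

+1.61 V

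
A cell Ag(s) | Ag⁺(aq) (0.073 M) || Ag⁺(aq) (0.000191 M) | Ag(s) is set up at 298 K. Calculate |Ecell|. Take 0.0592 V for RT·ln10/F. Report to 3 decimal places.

For a concentration cell E°cell = 0, since both electrodes use the same couple.
The compartment with the higher Ag⁺(aq) concentration (0.073 M) acts as the cathode; ions are reduced there and produced at the dilute (0.000191 M) anode.
With n = 1, Ecell = −(0.0592/1)·log([dilute]/[conc]) = −(0.0592/1)·log(0.000191/0.073) = +0.153 V.

0.153 V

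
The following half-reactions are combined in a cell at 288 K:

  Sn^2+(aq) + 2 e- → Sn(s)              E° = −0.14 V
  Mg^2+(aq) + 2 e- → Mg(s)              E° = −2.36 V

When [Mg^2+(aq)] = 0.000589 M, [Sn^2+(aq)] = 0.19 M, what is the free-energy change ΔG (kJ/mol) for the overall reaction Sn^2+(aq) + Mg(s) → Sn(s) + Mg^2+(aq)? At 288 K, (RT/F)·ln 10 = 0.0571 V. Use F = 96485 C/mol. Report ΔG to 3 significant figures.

With Sn²⁺/Sn reduced at the cathode, E°cell = −0.14 − (−2.36) = +2.22 V and n = 2.
The reaction quotient is [Mg^2+(aq)] / [Sn^2+(aq)] = 0.0031; by Nernst, E = +2.22 − (0.0571/2)(−2.509) = +2.2916 V.
Then ΔG = −nFE = −2 × 96485 × +2.2916 J/mol = −442 kJ/mol.

−442 kJ/mol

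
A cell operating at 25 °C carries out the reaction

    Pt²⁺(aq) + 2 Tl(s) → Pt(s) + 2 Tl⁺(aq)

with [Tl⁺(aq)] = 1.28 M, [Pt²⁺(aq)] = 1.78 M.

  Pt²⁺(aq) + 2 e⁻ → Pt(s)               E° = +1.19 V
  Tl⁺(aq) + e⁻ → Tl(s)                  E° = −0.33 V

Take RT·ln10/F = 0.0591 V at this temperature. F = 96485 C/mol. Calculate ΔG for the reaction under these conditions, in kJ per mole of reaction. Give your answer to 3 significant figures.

−294 kJ/mol

E°cell = +1.19 − (−0.33) = +1.52 V; the balanced reaction transfers n = 2 electrons.
Here Q = [Tl⁺(aq)]^2 / [Pt²⁺(aq)] = 0.92 (log Q = −0.036), giving E = +1.52 − (0.0591/2)·(−0.036) = +1.5211 V.
Finally ΔG = −nFE = −(2)(96485 C/mol)(+1.5211 V) = −294 kJ/mol.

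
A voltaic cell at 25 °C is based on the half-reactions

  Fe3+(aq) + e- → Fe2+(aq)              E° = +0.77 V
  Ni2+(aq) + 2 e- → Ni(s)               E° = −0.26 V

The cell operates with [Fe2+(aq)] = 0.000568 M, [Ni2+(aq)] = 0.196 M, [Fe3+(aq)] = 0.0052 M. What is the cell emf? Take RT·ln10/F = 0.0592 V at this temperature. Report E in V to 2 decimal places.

Fe³⁺/Fe²⁺ is reduced (cathode, E° = +0.77 V) and Ni²⁺/Ni is oxidized (anode).
The standard potential is +0.77 − (−0.26) = +1.03 V and the balanced reaction transfers n = 2 electrons.
The balanced reaction is 2 Fe3+(aq) + Ni(s) → 2 Fe2+(aq) + Ni2+(aq), so Q = ([Fe2+(aq)]^2·[Ni2+(aq)]) / [Fe3+(aq)]^2 = 0.00234 and log Q = −2.631.
By the Nernst equation, E = +1.03 − (0.0592/2)·(−2.631) = +1.11 V.

+1.11 V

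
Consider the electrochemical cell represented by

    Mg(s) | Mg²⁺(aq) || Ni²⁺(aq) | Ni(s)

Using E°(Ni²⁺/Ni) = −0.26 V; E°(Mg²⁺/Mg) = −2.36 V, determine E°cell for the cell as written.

By convention the left-hand electrode in cell notation is the anode (oxidation) and the right-hand electrode is the cathode (reduction).
E°cell = E°(right) − E°(left) = −0.26 − (−2.36) = +2.10 V.

+2.10 V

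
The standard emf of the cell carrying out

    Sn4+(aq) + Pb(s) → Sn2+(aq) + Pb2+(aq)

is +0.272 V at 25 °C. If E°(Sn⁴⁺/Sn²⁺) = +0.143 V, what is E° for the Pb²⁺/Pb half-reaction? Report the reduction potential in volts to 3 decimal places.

−0.129 V

In the reaction as written the Sn⁴⁺/Sn²⁺ couple is reduced (cathode) and Pb²⁺/Pb is oxidized (anode), so E°cell = E°(Sn⁴⁺/Sn²⁺) − E°(Pb²⁺/Pb).
E°(Pb²⁺/Pb) = E°(cathode) − E°cell = +0.143 − (+0.272) = −0.129 V.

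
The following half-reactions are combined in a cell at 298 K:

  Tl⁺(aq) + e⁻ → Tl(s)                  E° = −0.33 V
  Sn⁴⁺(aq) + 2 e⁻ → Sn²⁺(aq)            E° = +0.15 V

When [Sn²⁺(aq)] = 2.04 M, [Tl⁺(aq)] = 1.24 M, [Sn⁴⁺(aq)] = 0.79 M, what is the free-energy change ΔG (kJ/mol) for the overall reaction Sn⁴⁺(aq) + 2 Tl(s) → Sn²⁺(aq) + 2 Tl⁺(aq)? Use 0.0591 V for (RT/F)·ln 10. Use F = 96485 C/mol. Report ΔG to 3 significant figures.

−89.2 kJ/mol

With Sn⁴⁺/Sn²⁺ reduced at the cathode, E°cell = +0.15 − (−0.33) = +0.48 V and n = 2.
Here Q = ([Sn²⁺(aq)]·[Tl⁺(aq)]^2) / [Sn⁴⁺(aq)] = 3.97 (log Q = 0.599), giving E = +0.48 − (0.0591/2)·(0.599) = +0.4623 V.
ΔG = −nFE = −(2)(96485)(+0.4623) J/mol = −89.2 kJ/mol.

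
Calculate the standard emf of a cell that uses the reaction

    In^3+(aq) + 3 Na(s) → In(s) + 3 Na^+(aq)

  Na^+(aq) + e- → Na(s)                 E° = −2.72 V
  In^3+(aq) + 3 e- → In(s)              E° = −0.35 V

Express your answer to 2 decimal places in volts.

+2.37 V

In^3+(aq) gains electrons, so the In³⁺/In couple is the cathode; the Na⁺/Na couple is the anode.
E°cell = E°(cathode) − E°(anode) = −0.35 − (−2.72) = +2.37 V.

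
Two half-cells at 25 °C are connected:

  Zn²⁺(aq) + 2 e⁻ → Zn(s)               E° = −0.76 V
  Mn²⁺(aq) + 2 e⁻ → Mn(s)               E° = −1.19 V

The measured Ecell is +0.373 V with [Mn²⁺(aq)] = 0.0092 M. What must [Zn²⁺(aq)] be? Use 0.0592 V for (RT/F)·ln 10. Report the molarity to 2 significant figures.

0.00011 M

Zn²⁺/Zn is the cathode (higher E°); E°cell = −0.76 − (−1.19) = +0.43 V with n = 2.
Since E = E° − (0.0592/n)·log Q, log Q = n(E° − E)/0.0592 = 1.926.
The balanced reaction is Zn²⁺(aq) + Mn(s) → Zn(s) + Mn²⁺(aq), so Q = [Mn²⁺(aq)] / [Zn²⁺(aq)].
Substituting the known concentrations and solving, log [Zn²⁺(aq)] = −3.962 and [Zn²⁺(aq)] = 0.00011 M.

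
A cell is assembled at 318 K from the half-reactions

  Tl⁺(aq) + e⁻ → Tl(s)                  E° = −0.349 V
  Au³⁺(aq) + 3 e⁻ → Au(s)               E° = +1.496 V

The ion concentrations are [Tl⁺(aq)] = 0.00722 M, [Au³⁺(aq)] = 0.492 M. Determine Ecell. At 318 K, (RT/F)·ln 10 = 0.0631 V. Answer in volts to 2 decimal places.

+1.97 V

Since E°(Au³⁺/Au) > E°(Tl⁺/Tl), Au³⁺/Au serves as the cathode.
E°cell = +1.496 − (−0.349) = +1.845 V, with n = 3 electrons transferred.
The balanced reaction is Au³⁺(aq) + 3 Tl(s) → Au(s) + 3 Tl⁺(aq), so Q = [Tl⁺(aq)]^3 / [Au³⁺(aq)] = 7.65×10^−7 and log Q = −6.116.
Applying E = E° − (RT ln10/nF)·log Q gives +1.845 − (0.0631/3)(−6.116) = +1.97 V.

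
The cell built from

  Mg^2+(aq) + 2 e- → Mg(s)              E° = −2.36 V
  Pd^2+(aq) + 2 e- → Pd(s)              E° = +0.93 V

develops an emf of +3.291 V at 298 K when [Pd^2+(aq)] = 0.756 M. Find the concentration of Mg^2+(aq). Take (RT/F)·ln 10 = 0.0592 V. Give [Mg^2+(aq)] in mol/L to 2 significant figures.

The Pd²⁺/Pd couple has the larger reduction potential, so it is the cathode: E°cell = +0.93 − (−2.36) = +3.29 V and n = 2.
From the Nernst equation, log Q = n(E° − E)/0.0592 = 2·(+3.29 − (+3.291))/0.0592 = −0.034.
The balanced reaction is Pd^2+(aq) + Mg(s) → Pd(s) + Mg^2+(aq), so Q = [Mg^2+(aq)] / [Pd^2+(aq)].
Solving for the unknown gives log [Mg^2+(aq)] = −0.155, so [Mg^2+(aq)] ≈ 0.70 M.

0.70 M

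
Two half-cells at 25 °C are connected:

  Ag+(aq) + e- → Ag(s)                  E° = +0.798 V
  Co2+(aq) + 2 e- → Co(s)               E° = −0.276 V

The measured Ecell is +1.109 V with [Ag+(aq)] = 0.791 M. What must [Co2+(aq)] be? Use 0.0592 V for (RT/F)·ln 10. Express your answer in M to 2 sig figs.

0.041 M

Ag⁺/Ag is the cathode (higher E°); E°cell = +0.798 − (−0.276) = +1.074 V with n = 2.
Since E = E° − (0.0592/n)·log Q, log Q = n(E° − E)/0.0592 = −1.182.
Balancing electrons gives 2 Ag+(aq) + Co(s) → 2 Ag(s) + Co2+(aq); thus Q = [Co2+(aq)] / [Ag+(aq)]^2.
Substituting the known concentrations and solving, log [Co2+(aq)] = −1.386 and [Co2+(aq)] = 0.041 M.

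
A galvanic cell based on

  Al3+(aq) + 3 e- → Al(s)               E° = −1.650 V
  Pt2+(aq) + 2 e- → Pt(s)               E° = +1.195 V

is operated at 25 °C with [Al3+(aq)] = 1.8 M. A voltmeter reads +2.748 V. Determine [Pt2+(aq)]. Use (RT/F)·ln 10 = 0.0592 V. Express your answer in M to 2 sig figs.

Pt²⁺/Pt is the cathode (higher E°); E°cell = +1.195 − (−1.650) = +2.845 V with n = 6.
Rearranging E = E° − (0.0592/n)·log Q gives log Q = 6(+2.845 − (+2.748))/0.0592 = 9.831.
For 3 Pt2+(aq) + 2 Al(s) → 3 Pt(s) + 2 Al3+(aq), the reaction quotient is Q = [Al3+(aq)]^2 / [Pt2+(aq)]^3.
Substituting the known concentrations and solving, log [Pt2+(aq)] = −3.107 and [Pt2+(aq)] = 0.00078 M.

0.00078 M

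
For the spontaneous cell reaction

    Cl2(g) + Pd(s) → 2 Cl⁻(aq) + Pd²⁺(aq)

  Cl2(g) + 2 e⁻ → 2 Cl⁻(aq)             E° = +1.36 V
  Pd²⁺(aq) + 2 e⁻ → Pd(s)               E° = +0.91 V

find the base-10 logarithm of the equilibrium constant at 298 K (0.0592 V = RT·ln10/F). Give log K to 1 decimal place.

The Cl₂/Cl⁻ couple is reduced (cathode); E°cell = +1.36 − (+0.91) = +0.45 V with n = 2.
At equilibrium E = 0, so log K = nE°cell / 0.0592 = (2)(+0.45) / 0.0592 = 15.2.

log K = 15.2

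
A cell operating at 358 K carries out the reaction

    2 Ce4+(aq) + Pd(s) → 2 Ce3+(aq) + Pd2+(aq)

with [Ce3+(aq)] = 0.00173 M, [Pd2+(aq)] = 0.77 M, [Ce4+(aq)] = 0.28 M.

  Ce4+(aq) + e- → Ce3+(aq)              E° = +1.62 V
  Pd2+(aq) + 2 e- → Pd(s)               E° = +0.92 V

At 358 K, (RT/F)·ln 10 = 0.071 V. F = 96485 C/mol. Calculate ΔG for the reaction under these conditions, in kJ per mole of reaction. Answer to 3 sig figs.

−166 kJ/mol

E°cell = +1.62 − (+0.92) = +0.70 V; the balanced reaction transfers n = 2 electrons.
Here Q = ([Ce3+(aq)]^2·[Pd2+(aq)]) / [Ce4+(aq)]^2 = 2.94×10^−5 (log Q = −4.532), giving E = +0.70 − (0.071/2)·(−4.532) = +0.8609 V.
Then ΔG = −nFE = −2 × 96485 × +0.8609 J/mol = −166 kJ/mol.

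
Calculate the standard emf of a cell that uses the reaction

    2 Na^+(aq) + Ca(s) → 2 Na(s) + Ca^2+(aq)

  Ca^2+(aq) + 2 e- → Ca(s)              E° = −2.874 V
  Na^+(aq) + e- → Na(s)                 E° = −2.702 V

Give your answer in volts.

In the reaction as written, Na^+(aq) is reduced (cathode) and Ca^2+(aq) is produced by oxidation at the anode.
E°cell = E°(cathode) − E°(anode) = −2.702 − (−2.874) = +0.172 V.
The positive value indicates the reaction is spontaneous as written.

+0.172 V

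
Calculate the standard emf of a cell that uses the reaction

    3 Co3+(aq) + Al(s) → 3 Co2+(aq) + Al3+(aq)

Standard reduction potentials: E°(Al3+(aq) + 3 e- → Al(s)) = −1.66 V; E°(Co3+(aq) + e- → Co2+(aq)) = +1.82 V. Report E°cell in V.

+3.48 V

In the reaction as written, Co3+(aq) is reduced (cathode) and Al3+(aq) is produced by oxidation at the anode.
E°cell = E°(cathode) − E°(anode) = +1.82 − (−1.66) = +3.48 V.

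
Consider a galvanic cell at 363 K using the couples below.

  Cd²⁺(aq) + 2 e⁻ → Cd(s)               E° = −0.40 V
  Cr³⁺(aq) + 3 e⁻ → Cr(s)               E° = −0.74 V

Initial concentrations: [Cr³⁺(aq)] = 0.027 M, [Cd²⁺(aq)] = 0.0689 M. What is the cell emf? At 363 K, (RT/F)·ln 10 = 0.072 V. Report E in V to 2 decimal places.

+0.34 V

Since E°(Cd²⁺/Cd) > E°(Cr³⁺/Cr), Cd²⁺/Cd serves as the cathode.
E°cell = E°cat − E°an = −0.40 − (−0.74) = +0.34 V; n = 6.
Balancing gives 3 Cd²⁺(aq) + 2 Cr(s) → 3 Cd(s) + 2 Cr³⁺(aq); hence Q = [Cr³⁺(aq)]^2 / [Cd²⁺(aq)]^3 = 2.23 (log Q = 0.348).
E = E° − (0.072/n)·log Q = +0.34 − (0.072/6)(0.348) = +0.34 V.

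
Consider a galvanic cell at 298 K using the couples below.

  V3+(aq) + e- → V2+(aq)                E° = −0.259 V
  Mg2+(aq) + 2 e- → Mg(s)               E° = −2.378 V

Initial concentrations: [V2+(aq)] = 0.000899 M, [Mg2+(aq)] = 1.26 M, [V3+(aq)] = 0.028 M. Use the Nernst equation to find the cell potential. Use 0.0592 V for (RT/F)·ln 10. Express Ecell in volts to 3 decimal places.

+2.204 V

Since E°(V³⁺/V²⁺) > E°(Mg²⁺/Mg), V³⁺/V²⁺ serves as the cathode.
The standard potential is −0.259 − (−2.378) = +2.119 V and the balanced reaction transfers n = 2 electrons.
For the overall reaction 2 V3+(aq) + Mg(s) → 2 V2+(aq) + Mg2+(aq), Q = ([V2+(aq)]^2·[Mg2+(aq)]) / [V3+(aq)]^2 = 0.0013, giving log Q = −2.886.
Applying E = E° − (RT ln10/nF)·log Q gives +2.119 − (0.0592/2)(−2.886) = +2.204 V.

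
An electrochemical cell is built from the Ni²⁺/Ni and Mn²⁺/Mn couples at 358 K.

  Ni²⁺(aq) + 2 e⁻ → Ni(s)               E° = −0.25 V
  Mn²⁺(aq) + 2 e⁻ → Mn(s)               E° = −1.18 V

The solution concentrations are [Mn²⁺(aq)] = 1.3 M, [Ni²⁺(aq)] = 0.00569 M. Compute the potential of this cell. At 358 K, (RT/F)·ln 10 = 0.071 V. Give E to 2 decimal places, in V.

+0.85 V

Ni²⁺/Ni is reduced (cathode, E° = −0.25 V) and Mn²⁺/Mn is oxidized (anode).
E°cell = E°cat − E°an = −0.25 − (−1.18) = +0.93 V; n = 2.
For the overall reaction Ni²⁺(aq) + Mn(s) → Ni(s) + Mn²⁺(aq), Q = [Mn²⁺(aq)] / [Ni²⁺(aq)] = 228, giving log Q = 2.359.
E = E° − (0.071/n)·log Q = +0.93 − (0.071/2)(2.359) = +0.85 V.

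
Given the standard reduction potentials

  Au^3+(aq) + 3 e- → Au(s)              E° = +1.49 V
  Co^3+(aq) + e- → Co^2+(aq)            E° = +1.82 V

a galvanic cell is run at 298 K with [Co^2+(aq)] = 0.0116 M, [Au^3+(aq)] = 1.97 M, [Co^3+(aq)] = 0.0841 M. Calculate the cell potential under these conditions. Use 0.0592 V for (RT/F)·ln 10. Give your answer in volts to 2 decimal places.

+0.38 V

The Co³⁺/Co²⁺ couple has the more positive E°, so it is the cathode; Au³⁺/Au is the anode.
The standard potential is +1.82 − (+1.49) = +0.33 V and the balanced reaction transfers n = 3 electrons.
The balanced reaction is 3 Co^3+(aq) + Au(s) → 3 Co^2+(aq) + Au^3+(aq), so Q = ([Co^2+(aq)]^3·[Au^3+(aq)]) / [Co^3+(aq)]^3 = 0.00517 and log Q = −2.287.
E = E° − (0.0592/n)·log Q = +0.33 − (0.0592/3)(−2.287) = +0.38 V.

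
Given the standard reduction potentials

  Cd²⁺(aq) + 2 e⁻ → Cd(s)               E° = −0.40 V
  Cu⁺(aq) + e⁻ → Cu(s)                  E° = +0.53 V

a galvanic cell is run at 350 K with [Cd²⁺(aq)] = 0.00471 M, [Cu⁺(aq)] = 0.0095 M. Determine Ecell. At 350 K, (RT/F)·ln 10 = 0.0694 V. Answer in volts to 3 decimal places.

Since E°(Cu⁺/Cu) > E°(Cd²⁺/Cd), Cu⁺/Cu serves as the cathode.
The standard potential is +0.53 − (−0.40) = +0.93 V and the balanced reaction transfers n = 2 electrons.
For the overall reaction 2 Cu⁺(aq) + Cd(s) → 2 Cu(s) + Cd²⁺(aq), Q = [Cd²⁺(aq)] / [Cu⁺(aq)]^2 = 52.2, giving log Q = 1.718.
E = E° − (0.0694/n)·log Q = +0.93 − (0.0694/2)(1.718) = +0.870 V.

+0.870 V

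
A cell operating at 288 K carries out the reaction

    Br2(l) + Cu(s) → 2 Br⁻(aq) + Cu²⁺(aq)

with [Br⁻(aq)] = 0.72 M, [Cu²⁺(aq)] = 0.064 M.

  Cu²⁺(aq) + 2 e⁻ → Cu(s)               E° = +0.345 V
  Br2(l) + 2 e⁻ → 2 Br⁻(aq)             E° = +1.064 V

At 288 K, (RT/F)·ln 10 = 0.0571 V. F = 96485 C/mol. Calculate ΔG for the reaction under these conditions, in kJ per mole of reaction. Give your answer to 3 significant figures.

E°cell = +1.064 − (+0.345) = +0.719 V; the balanced reaction transfers n = 2 electrons.
Q = [Br⁻(aq)]^2·[Cu²⁺(aq)] = 0.0332, so log Q = −1.479 and E = +0.719 − (0.0571/2)(−1.479) = +0.7612 V.
Finally ΔG = −nFE = −(2)(96485 C/mol)(+0.7612 V) = −147 kJ/mol.

−147 kJ/mol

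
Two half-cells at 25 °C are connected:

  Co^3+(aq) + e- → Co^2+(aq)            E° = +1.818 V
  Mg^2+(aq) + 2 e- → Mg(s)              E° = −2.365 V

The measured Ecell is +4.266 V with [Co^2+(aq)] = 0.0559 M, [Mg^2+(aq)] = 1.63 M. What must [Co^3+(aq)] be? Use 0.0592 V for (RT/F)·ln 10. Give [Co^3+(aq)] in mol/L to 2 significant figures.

With Co³⁺/Co²⁺ at the cathode and Mg²⁺/Mg at the anode, E°cell = +1.818 − (−2.365) = +4.183 V (n = 2).
Rearranging E = E° − (0.0592/n)·log Q gives log Q = 2(+4.183 − (+4.266))/0.0592 = −2.804.
For 2 Co^3+(aq) + Mg(s) → 2 Co^2+(aq) + Mg^2+(aq), the reaction quotient is Q = ([Co^2+(aq)]^2·[Mg^2+(aq)]) / [Co^3+(aq)]^2.
Isolating [Co^3+(aq)] in Q = 10^{−2.804} yields log [Co^3+(aq)] = 0.256, i.e. 1.8 M.

1.8 M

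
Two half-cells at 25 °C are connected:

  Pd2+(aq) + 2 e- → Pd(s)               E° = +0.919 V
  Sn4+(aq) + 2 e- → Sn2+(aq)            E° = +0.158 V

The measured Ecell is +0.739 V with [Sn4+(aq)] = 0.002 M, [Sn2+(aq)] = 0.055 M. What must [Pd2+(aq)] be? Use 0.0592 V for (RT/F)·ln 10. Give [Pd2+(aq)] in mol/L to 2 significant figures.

0.0066 M

Pd²⁺/Pd is the cathode (higher E°); E°cell = +0.919 − (+0.158) = +0.761 V with n = 2.
Since E = E° − (0.0592/n)·log Q, log Q = n(E° − E)/0.0592 = 0.743.
The balanced reaction is Pd2+(aq) + Sn2+(aq) → Pd(s) + Sn4+(aq), so Q = [Sn4+(aq)] / ([Pd2+(aq)]·[Sn2+(aq)]).
Solving for the unknown gives log [Pd2+(aq)] = −2.182, so [Pd2+(aq)] ≈ 0.0066 M.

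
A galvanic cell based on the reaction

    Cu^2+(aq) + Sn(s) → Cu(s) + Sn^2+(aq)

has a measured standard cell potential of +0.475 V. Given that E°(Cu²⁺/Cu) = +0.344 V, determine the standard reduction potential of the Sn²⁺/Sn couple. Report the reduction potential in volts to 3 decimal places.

In the reaction as written the Cu²⁺/Cu couple is reduced (cathode) and Sn²⁺/Sn is oxidized (anode), so E°cell = E°(Cu²⁺/Cu) − E°(Sn²⁺/Sn).
E°(Sn²⁺/Sn) = E°(cathode) − E°cell = +0.344 − (+0.475) = −0.131 V.

−0.131 V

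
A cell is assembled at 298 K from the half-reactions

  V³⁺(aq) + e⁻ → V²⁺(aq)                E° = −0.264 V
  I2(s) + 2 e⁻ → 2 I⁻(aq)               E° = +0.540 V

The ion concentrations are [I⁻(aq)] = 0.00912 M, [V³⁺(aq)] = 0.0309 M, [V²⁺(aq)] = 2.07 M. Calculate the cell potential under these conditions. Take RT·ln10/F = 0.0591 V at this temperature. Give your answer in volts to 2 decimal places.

+1.03 V

Since E°(I₂/I⁻) > E°(V³⁺/V²⁺), I₂/I⁻ serves as the cathode.
E°cell = E°cat − E°an = +0.540 − (−0.264) = +0.804 V; n = 2.
Balancing gives I2(s) + 2 V²⁺(aq) → 2 I⁻(aq) + 2 V³⁺(aq); hence Q = ([I⁻(aq)]^2·[V³⁺(aq)]^2) / [V²⁺(aq)]^2 = 1.85×10^−8 (log Q = −7.732).
Applying E = E° − (RT ln10/nF)·log Q gives +0.804 − (0.0591/2)(−7.732) = +1.03 V.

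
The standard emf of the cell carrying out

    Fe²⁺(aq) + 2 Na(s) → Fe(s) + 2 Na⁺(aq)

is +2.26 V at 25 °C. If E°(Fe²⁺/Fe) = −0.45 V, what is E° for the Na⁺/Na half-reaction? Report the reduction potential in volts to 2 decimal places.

−2.71 V

In the reaction as written the Fe²⁺/Fe couple is reduced (cathode) and Na⁺/Na is oxidized (anode), so E°cell = E°(Fe²⁺/Fe) − E°(Na⁺/Na).
E°(Na⁺/Na) = E°(cathode) − E°cell = −0.45 − (+2.26) = −2.71 V.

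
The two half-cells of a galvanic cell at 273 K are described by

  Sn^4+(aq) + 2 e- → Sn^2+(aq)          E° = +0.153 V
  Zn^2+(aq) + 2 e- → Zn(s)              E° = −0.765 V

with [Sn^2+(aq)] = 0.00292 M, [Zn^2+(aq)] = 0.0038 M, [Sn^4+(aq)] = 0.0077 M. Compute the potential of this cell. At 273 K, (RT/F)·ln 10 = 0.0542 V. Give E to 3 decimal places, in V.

+0.995 V

The Sn⁴⁺/Sn²⁺ couple has the more positive E°, so it is the cathode; Zn²⁺/Zn is the anode.
E°cell = +0.153 − (−0.765) = +0.918 V, with n = 2 electrons transferred.
For the overall reaction Sn^4+(aq) + Zn(s) → Sn^2+(aq) + Zn^2+(aq), Q = ([Sn^2+(aq)]·[Zn^2+(aq)]) / [Sn^4+(aq)] = 0.00144, giving log Q = −2.841.
E = E° − (0.0542/n)·log Q = +0.918 − (0.0542/2)(−2.841) = +0.995 V.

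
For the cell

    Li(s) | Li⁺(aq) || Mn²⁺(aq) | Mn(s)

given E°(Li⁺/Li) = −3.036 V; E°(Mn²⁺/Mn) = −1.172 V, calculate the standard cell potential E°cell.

By convention the left-hand electrode in cell notation is the anode (oxidation) and the right-hand electrode is the cathode (reduction).
E°cell = E°(right) − E°(left) = −1.172 − (−3.036) = +1.864 V.

+1.864 V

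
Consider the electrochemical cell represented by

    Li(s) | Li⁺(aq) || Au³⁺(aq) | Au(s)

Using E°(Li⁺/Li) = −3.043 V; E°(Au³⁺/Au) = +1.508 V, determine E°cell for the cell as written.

By convention the left-hand electrode in cell notation is the anode (oxidation) and the right-hand electrode is the cathode (reduction).
E°cell = E°(right) − E°(left) = +1.508 − (−3.043) = +4.551 V.

+4.551 V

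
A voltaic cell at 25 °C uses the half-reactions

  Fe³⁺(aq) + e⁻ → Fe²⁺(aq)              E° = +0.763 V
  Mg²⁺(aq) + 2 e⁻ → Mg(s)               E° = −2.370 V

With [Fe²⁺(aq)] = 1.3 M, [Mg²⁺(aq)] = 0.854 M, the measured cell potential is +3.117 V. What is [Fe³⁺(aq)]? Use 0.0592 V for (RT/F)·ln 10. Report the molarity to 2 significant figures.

Fe³⁺/Fe²⁺ is the cathode (higher E°); E°cell = +0.763 − (−2.370) = +3.133 V with n = 2.
Since E = E° − (0.0592/n)·log Q, log Q = n(E° − E)/0.0592 = 0.541.
Balancing electrons gives 2 Fe³⁺(aq) + Mg(s) → 2 Fe²⁺(aq) + Mg²⁺(aq); thus Q = ([Fe²⁺(aq)]^2·[Mg²⁺(aq)]) / [Fe³⁺(aq)]^2.
Substituting the known concentrations and solving, log [Fe³⁺(aq)] = −0.191 and [Fe³⁺(aq)] = 0.64 M.

0.64 M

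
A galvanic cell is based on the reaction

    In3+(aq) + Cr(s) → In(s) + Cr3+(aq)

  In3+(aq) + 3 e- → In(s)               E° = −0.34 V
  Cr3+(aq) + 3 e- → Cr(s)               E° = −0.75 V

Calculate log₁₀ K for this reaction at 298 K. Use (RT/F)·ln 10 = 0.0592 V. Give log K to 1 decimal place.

The In³⁺/In couple is reduced (cathode); E°cell = −0.34 − (−0.75) = +0.41 V with n = 3.
At equilibrium E = 0, so log K = nE°cell / 0.0592 = (3)(+0.41) / 0.0592 = 20.8.

log K = 20.8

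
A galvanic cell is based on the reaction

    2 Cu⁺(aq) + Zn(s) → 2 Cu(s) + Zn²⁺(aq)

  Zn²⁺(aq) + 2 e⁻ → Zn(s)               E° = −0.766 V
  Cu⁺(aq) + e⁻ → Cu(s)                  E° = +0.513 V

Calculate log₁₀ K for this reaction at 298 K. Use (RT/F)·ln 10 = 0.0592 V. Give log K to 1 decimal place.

The Cu⁺/Cu couple is reduced (cathode); E°cell = +0.513 − (−0.766) = +1.279 V with n = 2.
At equilibrium E = 0, so log K = nE°cell / 0.0592 = (2)(+1.279) / 0.0592 = 43.2.

log K = 43.2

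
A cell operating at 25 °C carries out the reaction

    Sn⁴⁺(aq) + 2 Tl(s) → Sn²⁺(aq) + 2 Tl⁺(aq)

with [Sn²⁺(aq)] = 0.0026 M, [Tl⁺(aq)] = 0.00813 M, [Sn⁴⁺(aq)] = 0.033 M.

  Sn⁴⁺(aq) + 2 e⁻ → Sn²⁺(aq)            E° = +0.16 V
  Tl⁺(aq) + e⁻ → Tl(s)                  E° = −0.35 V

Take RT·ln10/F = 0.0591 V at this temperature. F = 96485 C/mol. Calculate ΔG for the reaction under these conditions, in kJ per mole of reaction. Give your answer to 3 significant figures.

E°cell = +0.16 − (−0.35) = +0.51 V; the balanced reaction transfers n = 2 electrons.
Q = ([Sn²⁺(aq)]·[Tl⁺(aq)]^2) / [Sn⁴⁺(aq)] = 5.21×10^−6, so log Q = −5.283 and E = +0.51 − (0.0591/2)(−5.283) = +0.6661 V.
ΔG = −nFE = −(2)(96485)(+0.6661) J/mol = −129 kJ/mol.

−129 kJ/mol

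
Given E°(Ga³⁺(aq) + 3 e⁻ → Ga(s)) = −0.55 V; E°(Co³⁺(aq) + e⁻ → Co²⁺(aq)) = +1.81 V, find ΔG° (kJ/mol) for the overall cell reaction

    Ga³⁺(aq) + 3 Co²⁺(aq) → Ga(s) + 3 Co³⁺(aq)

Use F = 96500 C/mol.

+683 kJ/mol

In the reaction as written Ga³⁺(aq) is reduced, so the Ga³⁺/Ga couple is the cathode and Co³⁺/Co²⁺ is the anode.
E°cell = −0.55 − (+1.81) = −2.36 V; balancing electrons gives n = 3.
ΔG° = −nFE°cell = −(3)(96500)(−2.36) J/mol = +683 kJ/mol.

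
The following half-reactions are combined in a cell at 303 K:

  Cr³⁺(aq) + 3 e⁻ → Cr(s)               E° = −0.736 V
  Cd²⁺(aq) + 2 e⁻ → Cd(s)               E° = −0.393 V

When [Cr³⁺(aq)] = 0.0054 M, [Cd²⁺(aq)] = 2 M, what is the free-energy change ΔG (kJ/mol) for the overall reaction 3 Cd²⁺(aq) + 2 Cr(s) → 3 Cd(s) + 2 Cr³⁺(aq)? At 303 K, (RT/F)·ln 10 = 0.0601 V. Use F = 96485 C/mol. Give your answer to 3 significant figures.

−230 kJ/mol

With Cd²⁺/Cd reduced at the cathode, E°cell = −0.393 − (−0.736) = +0.343 V and n = 6.
Q = [Cr³⁺(aq)]^2 / [Cd²⁺(aq)]^3 = 3.65×10^−6, so log Q = −5.438 and E = +0.343 − (0.0601/6)(−5.438) = +0.3975 V.
ΔG = −nFE = −(6)(96485)(+0.3975) J/mol = −230 kJ/mol.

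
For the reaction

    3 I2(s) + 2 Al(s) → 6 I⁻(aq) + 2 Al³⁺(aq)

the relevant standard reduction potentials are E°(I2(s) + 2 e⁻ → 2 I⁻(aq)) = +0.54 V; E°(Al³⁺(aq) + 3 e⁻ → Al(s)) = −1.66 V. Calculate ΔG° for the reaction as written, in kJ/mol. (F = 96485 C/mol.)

In the reaction as written I2(s) is reduced, so the I₂/I⁻ couple is the cathode and Al³⁺/Al is the anode.
E°cell = +0.54 − (−1.66) = +2.20 V; balancing electrons gives n = 6.
ΔG° = −nFE°cell = −(6)(96485)(+2.20) J/mol = −1274 kJ/mol.

−1274 kJ/mol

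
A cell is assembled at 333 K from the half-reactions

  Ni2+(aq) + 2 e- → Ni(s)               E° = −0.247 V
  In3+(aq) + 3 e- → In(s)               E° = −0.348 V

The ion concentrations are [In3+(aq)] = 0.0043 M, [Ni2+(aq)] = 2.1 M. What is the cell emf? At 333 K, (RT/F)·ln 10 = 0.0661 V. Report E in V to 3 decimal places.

Ni²⁺/Ni is reduced (cathode, E° = −0.247 V) and In³⁺/In is oxidized (anode).
E°cell = E°cat − E°an = −0.247 − (−0.348) = +0.101 V; n = 6.
The balanced reaction is 3 Ni2+(aq) + 2 In(s) → 3 Ni(s) + 2 In3+(aq), so Q = [In3+(aq)]^2 / [Ni2+(aq)]^3 = 2×10^−6 and log Q = −5.700.
By the Nernst equation, E = +0.101 − (0.0661/6)·(−5.700) = +0.164 V.

+0.164 V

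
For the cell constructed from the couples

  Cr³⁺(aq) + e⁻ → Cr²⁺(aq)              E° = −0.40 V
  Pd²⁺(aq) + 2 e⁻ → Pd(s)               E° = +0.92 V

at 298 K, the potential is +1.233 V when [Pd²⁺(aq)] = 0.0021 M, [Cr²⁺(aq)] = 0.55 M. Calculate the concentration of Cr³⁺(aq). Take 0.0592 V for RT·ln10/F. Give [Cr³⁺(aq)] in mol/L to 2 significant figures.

Pd²⁺/Pd is the cathode (higher E°); E°cell = +0.92 − (−0.40) = +1.32 V with n = 2.
From the Nernst equation, log Q = n(E° − E)/0.0592 = 2·(+1.32 − (+1.233))/0.0592 = 2.939.
The balanced reaction is Pd²⁺(aq) + 2 Cr²⁺(aq) → Pd(s) + 2 Cr³⁺(aq), so Q = [Cr³⁺(aq)]^2 / ([Pd²⁺(aq)]·[Cr²⁺(aq)]^2).
Solving for the unknown gives log [Cr³⁺(aq)] = −0.129, so [Cr³⁺(aq)] ≈ 0.74 M.

0.74 M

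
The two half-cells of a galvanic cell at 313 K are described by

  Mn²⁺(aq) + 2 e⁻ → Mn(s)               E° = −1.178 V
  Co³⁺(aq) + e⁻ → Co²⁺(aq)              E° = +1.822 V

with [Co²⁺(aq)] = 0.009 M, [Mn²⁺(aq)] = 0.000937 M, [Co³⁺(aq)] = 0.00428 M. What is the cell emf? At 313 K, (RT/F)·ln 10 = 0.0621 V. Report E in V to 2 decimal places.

The Co³⁺/Co²⁺ couple has the more positive E°, so it is the cathode; Mn²⁺/Mn is the anode.
E°cell = E°cat − E°an = +1.822 − (−1.178) = +3.000 V; n = 2.
The balanced reaction is 2 Co³⁺(aq) + Mn(s) → 2 Co²⁺(aq) + Mn²⁺(aq), so Q = ([Co²⁺(aq)]^2·[Mn²⁺(aq)]) / [Co³⁺(aq)]^2 = 0.00414 and log Q = −2.383.
E = E° − (0.0621/n)·log Q = +3.000 − (0.0621/2)(−2.383) = +3.07 V.

+3.07 V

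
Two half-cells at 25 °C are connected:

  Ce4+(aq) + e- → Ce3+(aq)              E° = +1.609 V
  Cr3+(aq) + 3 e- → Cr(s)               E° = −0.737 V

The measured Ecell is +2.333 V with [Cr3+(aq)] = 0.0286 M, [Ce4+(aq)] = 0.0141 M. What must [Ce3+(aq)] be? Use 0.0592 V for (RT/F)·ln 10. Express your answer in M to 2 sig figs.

With Ce⁴⁺/Ce³⁺ at the cathode and Cr³⁺/Cr at the anode, E°cell = +1.609 − (−0.737) = +2.346 V (n = 3).
From the Nernst equation, log Q = n(E° − E)/0.0592 = 3·(+2.346 − (+2.333))/0.0592 = 0.659.
For 3 Ce4+(aq) + Cr(s) → 3 Ce3+(aq) + Cr3+(aq), the reaction quotient is Q = ([Ce3+(aq)]^3·[Cr3+(aq)]) / [Ce4+(aq)]^3.
Solving for the unknown gives log [Ce3+(aq)] = −1.117, so [Ce3+(aq)] ≈ 0.076 M.

0.076 M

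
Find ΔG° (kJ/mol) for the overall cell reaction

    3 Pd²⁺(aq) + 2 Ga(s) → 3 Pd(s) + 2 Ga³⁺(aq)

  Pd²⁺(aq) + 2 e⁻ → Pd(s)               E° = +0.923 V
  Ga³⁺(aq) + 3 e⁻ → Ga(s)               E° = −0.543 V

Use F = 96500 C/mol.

−849 kJ/mol

In the reaction as written Pd²⁺(aq) is reduced, so the Pd²⁺/Pd couple is the cathode and Ga³⁺/Ga is the anode.
E°cell = +0.923 − (−0.543) = +1.466 V; balancing electrons gives n = 6.
ΔG° = −nFE°cell = −(6)(96500)(+1.466) J/mol = −849 kJ/mol.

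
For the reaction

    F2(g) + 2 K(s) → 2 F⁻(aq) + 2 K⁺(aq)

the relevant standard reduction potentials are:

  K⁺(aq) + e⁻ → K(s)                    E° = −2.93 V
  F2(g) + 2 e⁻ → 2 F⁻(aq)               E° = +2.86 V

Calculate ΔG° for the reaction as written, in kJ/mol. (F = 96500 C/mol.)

In the reaction as written F2(g) is reduced, so the F₂/F⁻ couple is the cathode and K⁺/K is the anode.
E°cell = +2.86 − (−2.93) = +5.79 V; balancing electrons gives n = 2.
ΔG° = −nFE°cell = −(2)(96500)(+5.79) J/mol = −1117 kJ/mol.

−1117 kJ/mol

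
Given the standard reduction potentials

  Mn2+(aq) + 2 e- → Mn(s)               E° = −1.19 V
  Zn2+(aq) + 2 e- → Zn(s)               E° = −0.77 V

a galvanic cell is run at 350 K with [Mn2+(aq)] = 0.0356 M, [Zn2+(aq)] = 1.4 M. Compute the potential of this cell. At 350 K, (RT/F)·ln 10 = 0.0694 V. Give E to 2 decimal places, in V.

+0.48 V

The Zn²⁺/Zn couple has the more positive E°, so it is the cathode; Mn²⁺/Mn is the anode.
E°cell = −0.77 − (−1.19) = +0.42 V, with n = 2 electrons transferred.
The balanced reaction is Zn2+(aq) + Mn(s) → Zn(s) + Mn2+(aq), so Q = [Mn2+(aq)] / [Zn2+(aq)] = 0.0254 and log Q = −1.595.
Applying E = E° − (RT ln10/nF)·log Q gives +0.42 − (0.0694/2)(−1.595) = +0.48 V.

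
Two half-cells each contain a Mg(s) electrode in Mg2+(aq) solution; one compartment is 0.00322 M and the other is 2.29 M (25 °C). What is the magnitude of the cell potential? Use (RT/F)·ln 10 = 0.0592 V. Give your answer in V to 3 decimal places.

For a concentration cell E°cell = 0, since both electrodes use the same couple.
The compartment with the higher Mg2+(aq) concentration (2.29 M) acts as the cathode; ions are reduced there and produced at the dilute (0.00322 M) anode.
With n = 2, Ecell = −(0.0592/2)·log([dilute]/[conc]) = −(0.0592/2)·log(0.00322/2.29) = +0.084 V.

0.084 V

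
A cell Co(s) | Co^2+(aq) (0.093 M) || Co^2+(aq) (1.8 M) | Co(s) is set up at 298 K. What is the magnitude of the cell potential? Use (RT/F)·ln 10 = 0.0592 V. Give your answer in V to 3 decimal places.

0.038 V

For a concentration cell E°cell = 0, since both electrodes use the same couple.
The compartment with the higher Co^2+(aq) concentration (1.8 M) acts as the cathode; ions are reduced there and produced at the dilute (0.093 M) anode.
With n = 2, Ecell = −(0.0592/2)·log([dilute]/[conc]) = −(0.0592/2)·log(0.093/1.8) = +0.038 V.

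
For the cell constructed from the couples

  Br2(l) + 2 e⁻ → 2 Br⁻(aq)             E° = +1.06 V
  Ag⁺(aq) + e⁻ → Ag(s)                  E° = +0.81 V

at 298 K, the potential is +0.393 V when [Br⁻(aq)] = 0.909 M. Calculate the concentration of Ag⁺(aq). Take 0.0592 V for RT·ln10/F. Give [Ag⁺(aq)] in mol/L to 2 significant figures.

Br₂/Br⁻ is the cathode (higher E°); E°cell = +1.06 − (+0.81) = +0.25 V with n = 2.
From the Nernst equation, log Q = n(E° − E)/0.0592 = 2·(+0.25 − (+0.393))/0.0592 = −4.831.
Balancing electrons gives Br2(l) + 2 Ag(s) → 2 Br⁻(aq) + 2 Ag⁺(aq); thus Q = [Br⁻(aq)]^2·[Ag⁺(aq)]^2.
Isolating [Ag⁺(aq)] in Q = 10^{−4.831} yields log [Ag⁺(aq)] = −2.374, i.e. 0.0042 M.

0.0042 M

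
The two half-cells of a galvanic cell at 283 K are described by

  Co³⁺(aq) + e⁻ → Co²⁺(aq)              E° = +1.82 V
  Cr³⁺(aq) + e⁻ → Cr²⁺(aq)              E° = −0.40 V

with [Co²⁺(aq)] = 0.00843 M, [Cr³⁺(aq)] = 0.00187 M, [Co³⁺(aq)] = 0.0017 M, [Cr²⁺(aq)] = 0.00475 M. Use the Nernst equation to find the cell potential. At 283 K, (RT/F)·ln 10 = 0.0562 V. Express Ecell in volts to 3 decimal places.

Co³⁺/Co²⁺ is reduced (cathode, E° = +1.82 V) and Cr³⁺/Cr²⁺ is oxidized (anode).
E°cell = +1.82 − (−0.40) = +2.22 V, with n = 1 electron transferred.
The balanced reaction is Co³⁺(aq) + Cr²⁺(aq) → Co²⁺(aq) + Cr³⁺(aq), so Q = ([Co²⁺(aq)]·[Cr³⁺(aq)]) / ([Co³⁺(aq)]·[Cr²⁺(aq)]) = 1.95 and log Q = 0.291.
By the Nernst equation, E = +2.22 − (0.0562/1)·(0.291) = +2.204 V.

+2.204 V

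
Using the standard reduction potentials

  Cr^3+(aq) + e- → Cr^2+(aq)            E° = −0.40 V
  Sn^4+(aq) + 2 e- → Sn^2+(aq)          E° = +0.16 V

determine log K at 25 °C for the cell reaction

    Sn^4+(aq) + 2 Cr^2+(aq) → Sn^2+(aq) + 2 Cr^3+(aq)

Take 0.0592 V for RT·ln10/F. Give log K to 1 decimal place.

log K = 18.9

The Sn⁴⁺/Sn²⁺ couple is reduced (cathode); E°cell = +0.16 − (−0.40) = +0.56 V with n = 2.
At equilibrium E = 0, so log K = nE°cell / 0.0592 = (2)(+0.56) / 0.0592 = 18.9.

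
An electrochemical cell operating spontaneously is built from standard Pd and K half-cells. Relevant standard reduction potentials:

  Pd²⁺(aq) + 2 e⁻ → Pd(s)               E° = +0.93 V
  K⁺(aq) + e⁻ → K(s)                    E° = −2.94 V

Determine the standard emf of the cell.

The Pd²⁺/Pd couple has the higher E°, so Pd ion is reduced (cathode) and K is oxidized (anode).
E°cell = E°(cathode) − E°(anode) = +0.93 − (−2.94) = +3.87 V.

+3.87 V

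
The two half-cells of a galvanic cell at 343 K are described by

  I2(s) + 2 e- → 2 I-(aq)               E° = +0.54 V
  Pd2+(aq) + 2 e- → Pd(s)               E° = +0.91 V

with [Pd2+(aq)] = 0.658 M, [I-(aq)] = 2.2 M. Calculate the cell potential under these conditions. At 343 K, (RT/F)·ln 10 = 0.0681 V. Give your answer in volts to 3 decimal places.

+0.387 V

Pd²⁺/Pd is reduced (cathode, E° = +0.91 V) and I₂/I⁻ is oxidized (anode).
The standard potential is +0.91 − (+0.54) = +0.37 V and the balanced reaction transfers n = 2 electrons.
Balancing gives Pd2+(aq) + 2 I-(aq) → Pd(s) + I2(s); hence Q = 1 / ([Pd2+(aq)]·[I-(aq)]^2) = 0.314 (log Q = −0.503).
By the Nernst equation, E = +0.37 − (0.0681/2)·(−0.503) = +0.387 V.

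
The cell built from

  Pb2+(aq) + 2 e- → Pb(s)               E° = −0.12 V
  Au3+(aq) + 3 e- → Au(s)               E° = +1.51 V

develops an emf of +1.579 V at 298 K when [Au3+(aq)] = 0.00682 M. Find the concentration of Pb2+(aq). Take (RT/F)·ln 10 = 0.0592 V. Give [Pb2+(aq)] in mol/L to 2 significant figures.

1.9 M

The Au³⁺/Au couple has the larger reduction potential, so it is the cathode: E°cell = +1.51 − (−0.12) = +1.63 V and n = 6.
Rearranging E = E° − (0.0592/n)·log Q gives log Q = 6(+1.63 − (+1.579))/0.0592 = 5.169.
The balanced reaction is 2 Au3+(aq) + 3 Pb(s) → 2 Au(s) + 3 Pb2+(aq), so Q = [Pb2+(aq)]^3 / [Au3+(aq)]^2.
Isolating [Pb2+(aq)] in Q = 10^{5.169} yields log [Pb2+(aq)] = 0.279, i.e. 1.9 M.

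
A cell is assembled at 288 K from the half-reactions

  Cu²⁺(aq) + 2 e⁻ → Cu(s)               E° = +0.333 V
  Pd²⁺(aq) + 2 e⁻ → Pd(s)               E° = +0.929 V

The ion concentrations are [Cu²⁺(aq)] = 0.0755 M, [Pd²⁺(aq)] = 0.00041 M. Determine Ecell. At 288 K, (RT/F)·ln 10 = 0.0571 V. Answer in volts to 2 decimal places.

The Pd²⁺/Pd couple has the more positive E°, so it is the cathode; Cu²⁺/Cu is the anode.
E°cell = +0.929 − (+0.333) = +0.596 V, with n = 2 electrons transferred.
Balancing gives Pd²⁺(aq) + Cu(s) → Pd(s) + Cu²⁺(aq); hence Q = [Cu²⁺(aq)] / [Pd²⁺(aq)] = 184 (log Q = 2.265).
E = E° − (0.0571/n)·log Q = +0.596 − (0.0571/2)(2.265) = +0.53 V.

+0.53 V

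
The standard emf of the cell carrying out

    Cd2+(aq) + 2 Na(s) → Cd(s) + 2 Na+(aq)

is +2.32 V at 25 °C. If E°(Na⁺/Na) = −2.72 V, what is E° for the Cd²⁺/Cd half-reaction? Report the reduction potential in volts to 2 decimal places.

−0.40 V

In the reaction as written the Cd²⁺/Cd couple is reduced (cathode) and Na⁺/Na is oxidized (anode), so E°cell = E°(Cd²⁺/Cd) − E°(Na⁺/Na).
E°(Cd²⁺/Cd) = E°cell + E°(anode) = +2.32 + (−2.72) = −0.40 V.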